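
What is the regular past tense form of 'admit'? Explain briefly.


Apply rule: Double final consonant and add -ed. 'admit' becomes 'admitted'.

admitted


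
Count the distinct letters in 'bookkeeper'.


Unique letters in 'bookkeeper': {b, e, k, o, p, r} = 6 distinct letters.

6


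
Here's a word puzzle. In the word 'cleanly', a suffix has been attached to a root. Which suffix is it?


The word 'cleanly' = 'clean' (root) + '-ly' (suffix). The suffix is '-ly'.

ly


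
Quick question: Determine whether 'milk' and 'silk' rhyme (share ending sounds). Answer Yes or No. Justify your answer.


Rime (stressed vowel + following sounds) of 'milk': -ilk = /ɪlk/
Rime of 'silk': -ilk = /ɪlk/
/ɪlk/ and /ɪlk/ are the same ending sound, so the words rhyme.

Yes


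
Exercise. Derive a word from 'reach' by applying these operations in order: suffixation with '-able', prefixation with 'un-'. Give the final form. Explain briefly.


Step 1: Add suffix '-able' to 'reach' = 'reachable'
Step 2: Add prefix 'un-' to 'reachable' = 'unreachable'

unreachable


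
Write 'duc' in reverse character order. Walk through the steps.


Reverse 'duc' character by character: 'cud'.

cud


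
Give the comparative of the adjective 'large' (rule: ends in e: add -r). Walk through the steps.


Apply comparative formation (ends in e: add -r): 'large' -> 'larger'.

larger


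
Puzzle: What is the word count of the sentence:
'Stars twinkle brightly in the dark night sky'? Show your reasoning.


Split into words: Stars | twinkle | brightly | in | the | dark | night | sky = 8 words.

8


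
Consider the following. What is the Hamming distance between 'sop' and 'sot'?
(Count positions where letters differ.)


Alignment:
Position 1: 's' vs 's' = match
Position 2: 'o' vs 'o' = match
Position 3: 'p' vs 't' = DIFFER
Total differences: 1

1


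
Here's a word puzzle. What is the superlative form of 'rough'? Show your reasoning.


Apply superlative formation (add -est): 'rough' -> 'roughest'.

roughest


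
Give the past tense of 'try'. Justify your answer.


Apply rule: Change -y to -ied. 'try' becomes 'tried'.

tried


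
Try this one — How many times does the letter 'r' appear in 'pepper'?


Letter 'r' in 'pepper': found at position(s) 6 = 1 occurrence(s).

1


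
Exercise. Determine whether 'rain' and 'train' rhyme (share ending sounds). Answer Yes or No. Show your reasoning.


Rime (stressed vowel + following sounds) of 'rain': -ain = /eɪn/
Rime of 'train': -ain = /eɪn/
/eɪn/ and /eɪn/ are the same ending sound, so the words rhyme.

Yes


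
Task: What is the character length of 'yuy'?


Spell out 'yuy' and number each letter: y(1), u(2), y(3). Total: 3 letters.

3


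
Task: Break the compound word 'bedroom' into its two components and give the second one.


Split 'bedroom' into 'bed' + 'room'. The second part is 'room'.

room


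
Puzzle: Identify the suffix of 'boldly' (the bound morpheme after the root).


The word 'boldly' = 'bold' (root) + '-ly' (suffix). The suffix is '-ly'.

ly


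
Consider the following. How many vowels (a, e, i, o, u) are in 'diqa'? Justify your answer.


Vowels in 'diqa': i, a = 2 vowels.

2


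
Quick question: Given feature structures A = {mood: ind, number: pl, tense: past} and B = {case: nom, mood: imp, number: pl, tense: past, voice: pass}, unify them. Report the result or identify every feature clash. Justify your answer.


Compare features:
case: A=_ vs B=nom -> unified: nom
mood: A=ind vs B=imp -> CLASH
number: A=pl vs B=pl -> unified: pl
tense: A=past vs B=past -> unified: past
voice: A=_ vs B=pass -> unified: pass
Clash detected on feature 'mood' (ind vs imp); unification fails.

CLASH on 'mood' (ind vs imp)


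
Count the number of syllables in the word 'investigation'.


Break 'investigation' into syllables: in-ves-ti-ga-tion -> in | ves | ti | ga | tion = 5 syllables

5 syllables


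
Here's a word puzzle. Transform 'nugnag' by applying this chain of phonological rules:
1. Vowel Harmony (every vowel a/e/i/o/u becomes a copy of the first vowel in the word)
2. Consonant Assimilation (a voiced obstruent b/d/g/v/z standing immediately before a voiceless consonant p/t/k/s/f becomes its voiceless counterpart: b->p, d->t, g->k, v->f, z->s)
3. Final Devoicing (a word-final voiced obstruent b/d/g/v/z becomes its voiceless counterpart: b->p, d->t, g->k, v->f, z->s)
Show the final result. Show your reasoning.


Starting form: 'nugnag'
Rule 1: Vowel Harmony: all vowels become 'u' (matching first vowel). 'nugnag' -> 'nugnug'
Rule 2: Consonant Assimilation: no voiced obstruent (b/d/g/v/z) stands immediately before a voiceless consonant (p/t/k/s/f). No change.
Rule 3: Final Devoicing: word-final voiced obstruent 'g' becomes voiceless 'k'. 'nugnug' -> 'nugnuk'
Final form: 'nugnuk'

nugnuk


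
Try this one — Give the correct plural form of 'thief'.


Apply rule: Change -f to -ves. 'thief' becomes 'thieves'.

thieves


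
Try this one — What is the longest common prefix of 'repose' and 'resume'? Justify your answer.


Compare from the start: 2 characters match: 're'. Mismatch at position 3: 'p' vs 's'.

re


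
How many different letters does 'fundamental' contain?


Unique letters in 'fundamental': {a, d, e, f, l, m, n, t, u} = 9 distinct letters.

9


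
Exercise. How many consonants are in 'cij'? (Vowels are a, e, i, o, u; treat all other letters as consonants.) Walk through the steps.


Consonants in 'cij': c, j = 2 consonants.

2


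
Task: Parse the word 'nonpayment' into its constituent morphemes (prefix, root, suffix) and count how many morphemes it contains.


Step 1: Identify prefix: 'non' (meaning: not)
Step 2: Identify root: 'pay'
Step 3: Identify suffix(es): 'ment'
Decomposition: non- (prefix: not) + pay (root) + -ment (suffix: action/result)
Total morphemes: 3

3 morphemes (non- (prefix: not) + pay (root) + -ment (suffix: action/result))


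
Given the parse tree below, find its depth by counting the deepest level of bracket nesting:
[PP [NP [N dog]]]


Count bracket nesting levels:
'[' at pos 0: depth = 1
'[' at pos 4: depth = 2
'[' at pos 8: depth = 3
Maximum depth reached: 3

3


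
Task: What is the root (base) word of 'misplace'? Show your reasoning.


Remove prefix 'mis' from 'misplace' to get root 'place'.

place


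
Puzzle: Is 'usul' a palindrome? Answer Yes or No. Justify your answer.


Forward: 'usul'
Reversed: 'lusu'
They differ.

No


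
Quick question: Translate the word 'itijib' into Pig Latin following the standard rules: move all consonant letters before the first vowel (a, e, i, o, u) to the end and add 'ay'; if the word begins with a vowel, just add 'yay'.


'itijib' starts with a vowel, so add 'yay': 'itijibyay'.

itijibyay


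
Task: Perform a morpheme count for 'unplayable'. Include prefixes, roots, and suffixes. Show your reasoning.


Decomposition: un- (prefix) + play (root) + -able (suffix) = 3 morpheme(s)

3 morphemes


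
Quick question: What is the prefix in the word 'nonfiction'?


The word 'nonfiction' = 'non' (prefix) + 'fiction' (root). The prefix is 'non'.

non


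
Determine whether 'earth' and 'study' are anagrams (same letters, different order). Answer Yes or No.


Sorted letters of 'earth': 'aehrt'
Sorted letters of 'study': 'dstuy'
They do not match.

No


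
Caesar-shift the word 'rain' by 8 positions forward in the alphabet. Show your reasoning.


Shift each letter by 8: r -> z, a -> i, i -> q, n -> v. Result: 'ziqv'.

ziqv


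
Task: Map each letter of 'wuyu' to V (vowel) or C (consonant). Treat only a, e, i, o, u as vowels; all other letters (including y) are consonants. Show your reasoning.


Letter mapping: w = C, u = V, y = C, u = V.

CVCV


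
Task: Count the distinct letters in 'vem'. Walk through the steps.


Unique letters in 'vem': {e, m, v} = 3 distinct letters.

3


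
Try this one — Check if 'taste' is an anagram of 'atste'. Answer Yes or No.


Sorted letters of 'taste': 'aestt'
Sorted letters of 'atste': 'aestt'
They match.

Yes


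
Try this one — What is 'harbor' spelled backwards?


Reverse 'harbor' character by character: 'robrah'.

robrah


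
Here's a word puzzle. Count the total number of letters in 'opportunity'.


Spell out 'opportunity' and number each letter: o(1), p(2), p(3), o(4), r(5), t(6), u(7), n(8), i(9), t(10), y(11). Total: 11 letters.

11


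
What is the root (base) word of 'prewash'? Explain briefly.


Remove prefix 'pre' from 'prewash' to get root 'wash'.

wash


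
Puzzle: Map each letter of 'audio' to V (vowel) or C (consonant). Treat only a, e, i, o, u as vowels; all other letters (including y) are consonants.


Letter mapping: a = V, u = V, d = C, i = V, o = V.

VVCVV


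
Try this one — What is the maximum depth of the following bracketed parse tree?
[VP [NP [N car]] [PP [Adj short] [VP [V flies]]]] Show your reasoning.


Count bracket nesting levels:
'[' at pos 0: depth = 1
'[' at pos 4: depth = 2
'[' at pos 8: depth = 3
'[' at pos 17: depth = 2
'[' at pos 21: depth = 3
'[' at pos 33: depth = 3
'[' at pos 37: depth = 4
Maximum depth reached: 4

4


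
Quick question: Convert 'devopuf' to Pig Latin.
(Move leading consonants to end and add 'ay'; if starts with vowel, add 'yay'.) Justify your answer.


'devopuf': move consonant cluster 'd' to end and add 'ay': 'evopufday'.

evopufday


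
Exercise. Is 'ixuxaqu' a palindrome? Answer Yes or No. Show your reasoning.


Forward: 'ixuxaqu'
Reversed: 'uqaxuxi'
They differ.

No


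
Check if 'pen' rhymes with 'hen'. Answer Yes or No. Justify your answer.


Rime (stressed vowel + following sounds) of 'pen': -en = /ɛn/
Rime of 'hen': -en = /ɛn/
/ɛn/ and /ɛn/ are the same ending sound, so the words rhyme.

Yes


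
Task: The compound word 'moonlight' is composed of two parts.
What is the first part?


Split 'moonlight' into 'moon' + 'light'. The first part is 'moon'.

moon


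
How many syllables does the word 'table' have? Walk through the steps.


Break 'table' into syllables: ta-ble -> ta | ble = 2 syllables

2 syllables


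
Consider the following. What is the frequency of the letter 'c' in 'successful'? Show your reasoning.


Letter 'c' in 'successful': found at position(s) 3, 4 = 2 occurrence(s).

2


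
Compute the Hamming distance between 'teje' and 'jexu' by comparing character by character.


Alignment:
Position 1: 't' vs 'j' = DIFFER
Position 2: 'e' vs 'e' = match
Position 3: 'j' vs 'x' = DIFFER
Position 4: 'e' vs 'u' = DIFFER
Total differences: 3

3


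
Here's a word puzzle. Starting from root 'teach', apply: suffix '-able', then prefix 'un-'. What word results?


Step 1: Add suffix '-able' to 'teach' = 'teachable'
Step 2: Add prefix 'un-' to 'teachable' = 'unteachable'

unteachable


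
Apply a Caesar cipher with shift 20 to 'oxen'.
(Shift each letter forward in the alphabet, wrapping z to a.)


Shift each letter by 20: o -> i, x -> r, e -> y, n -> h. Result: 'iryh'.

iryh


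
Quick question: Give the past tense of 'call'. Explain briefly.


Apply rule: Add -ed. 'call' becomes 'called'.

called


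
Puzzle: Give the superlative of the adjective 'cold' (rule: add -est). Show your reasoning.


Apply superlative formation (add -est): 'cold' -> 'coldest'.

coldest


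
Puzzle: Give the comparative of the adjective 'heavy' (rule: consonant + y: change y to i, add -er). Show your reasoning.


Apply comparative formation (consonant + y: change y to i, add -er): 'heavy' -> 'heavier'.

heavier


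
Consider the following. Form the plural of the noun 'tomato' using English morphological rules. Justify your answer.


Apply rule: Add -es (consonant + o). 'tomato' becomes 'tomatoes'.

tomatoes


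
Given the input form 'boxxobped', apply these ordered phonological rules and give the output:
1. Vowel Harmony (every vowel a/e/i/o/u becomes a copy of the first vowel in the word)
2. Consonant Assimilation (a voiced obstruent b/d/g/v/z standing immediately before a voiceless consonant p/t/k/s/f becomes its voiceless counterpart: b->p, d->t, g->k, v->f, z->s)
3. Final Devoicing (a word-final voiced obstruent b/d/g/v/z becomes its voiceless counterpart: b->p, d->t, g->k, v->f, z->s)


Starting form: 'boxxobped'
Rule 1: Vowel Harmony: all vowels become 'o' (matching first vowel). 'boxxobped' -> 'boxxobpod'
Rule 2: Consonant Assimilation: voiced obstruent before voiceless consonant becomes voiceless ('bp' -> 'pp'). 'boxxobpod' -> 'boxxoppod'
Rule 3: Final Devoicing: word-final voiced obstruent 'd' becomes voiceless 't'. 'boxxoppod' -> 'boxxoppot'
Final form: 'boxxoppot'

boxxoppot


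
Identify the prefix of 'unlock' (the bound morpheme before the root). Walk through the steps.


The word 'unlock' = 'un' (prefix) + 'lock' (root). The prefix is 'un'.

un


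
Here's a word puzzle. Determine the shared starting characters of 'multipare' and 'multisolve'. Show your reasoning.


Compare from the start: 5 characters match: 'multi'. Mismatch at position 6: 'p' vs 's'.

multi


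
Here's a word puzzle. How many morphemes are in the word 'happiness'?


Decomposition: happy (root) + -ness (suffix) = 2 morpheme(s)

2 morphemes


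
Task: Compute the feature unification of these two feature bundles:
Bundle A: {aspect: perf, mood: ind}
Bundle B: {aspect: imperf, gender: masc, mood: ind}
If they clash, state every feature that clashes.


Compare features:
aspect: A=perf vs B=imperf -> CLASH
gender: A=_ vs B=masc -> unified: masc
mood: A=ind vs B=ind -> unified: ind
Clash detected on feature 'aspect' (perf vs imperf); unification fails.

CLASH on 'aspect' (perf vs imperf)


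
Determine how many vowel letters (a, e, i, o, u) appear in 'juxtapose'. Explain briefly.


Vowels in 'juxtapose': u, a, o, e = 4 vowels.

4


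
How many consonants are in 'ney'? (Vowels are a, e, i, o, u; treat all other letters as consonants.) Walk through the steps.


Consonants in 'ney': n, y = 2 consonants.

2


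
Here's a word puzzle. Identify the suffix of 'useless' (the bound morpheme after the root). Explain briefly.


The word 'useless' = 'use' (root) + '-less' (suffix). The suffix is '-less'.

less


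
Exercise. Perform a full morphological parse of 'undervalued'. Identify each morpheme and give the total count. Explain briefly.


Step 1: Identify prefix: 'under' (meaning: beneath/insufficient)
Step 2: Identify root: 'value'
Step 3: Identify suffix(es): 'ed'
Decomposition: under- (prefix: beneath/insufficient) + value (root) + -ed (suffix: past)
Total morphemes: 3

3 morphemes (under- (prefix: beneath/insufficient) + value (root) + -ed (suffix: past))


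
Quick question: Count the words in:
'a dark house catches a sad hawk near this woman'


Split into words: a | dark | house | catches | a | sad | hawk | near | this | woman = 10 words.

10


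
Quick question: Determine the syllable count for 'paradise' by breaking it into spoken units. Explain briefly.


Break 'paradise' into syllables: par-a-dise -> par | a | dise = 3 syllables

3 syllables


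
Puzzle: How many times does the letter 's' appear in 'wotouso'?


Letter 's' in 'wotouso': found at position(s) 6 = 1 occurrence(s).

1


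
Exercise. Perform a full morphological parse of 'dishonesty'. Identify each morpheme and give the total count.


Step 1: Identify prefix: 'dis' (meaning: not/apart)
Step 2: Identify root: 'honest'
Step 3: Identify suffix(es): 'y'
Decomposition: dis- (prefix: not/apart) + honest (root) + -y (suffix: quality)
Total morphemes: 3

3 morphemes (dis- (prefix: not/apart) + honest (root) + -y (suffix: quality))


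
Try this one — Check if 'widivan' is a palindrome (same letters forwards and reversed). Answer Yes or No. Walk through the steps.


Forward: 'widivan'
Reversed: 'navidiw'
They differ.

No


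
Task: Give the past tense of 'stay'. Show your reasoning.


Apply rule: Add -ed. 'stay' becomes 'stayed'.

stayed


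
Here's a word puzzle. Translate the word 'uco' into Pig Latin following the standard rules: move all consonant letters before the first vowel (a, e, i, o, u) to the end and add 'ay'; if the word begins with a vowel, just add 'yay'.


'uco' starts with a vowel, so add 'yay': 'ucoyay'.

ucoyay


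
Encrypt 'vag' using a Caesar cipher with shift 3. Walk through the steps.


Shift each letter by 3: v -> y, a -> d, g -> j. Result: 'ydj'.

ydj


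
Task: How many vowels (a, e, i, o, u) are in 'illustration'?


Vowels in 'illustration': i, u, a, i, o = 5 vowels.

5


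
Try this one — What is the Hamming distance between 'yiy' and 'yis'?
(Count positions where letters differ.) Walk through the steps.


Alignment:
Position 1: 'y' vs 'y' = match
Position 2: 'i' vs 'i' = match
Position 3: 'y' vs 's' = DIFFER
Total differences: 1

1


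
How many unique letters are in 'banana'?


Unique letters in 'banana': {a, b, n} = 3 distinct letters.

3


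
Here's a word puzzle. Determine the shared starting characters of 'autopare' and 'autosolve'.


Compare from the start: 4 characters match: 'auto'. Mismatch at position 5: 'p' vs 's'.

auto


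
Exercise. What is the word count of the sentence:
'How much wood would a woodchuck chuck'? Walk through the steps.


Split into words: How | much | wood | would | a | woodchuck | chuck = 7 words.

7


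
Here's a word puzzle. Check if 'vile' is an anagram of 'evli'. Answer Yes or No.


Sorted letters of 'vile': 'eilv'
Sorted letters of 'evli': 'eilv'
They match.

Yes


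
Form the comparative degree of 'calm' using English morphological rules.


Apply comparative formation (add -er): 'calm' -> 'calmer'.

calmer


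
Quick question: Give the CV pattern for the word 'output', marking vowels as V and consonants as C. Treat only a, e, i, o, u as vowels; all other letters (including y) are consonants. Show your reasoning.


Letter mapping: o = V, u = V, t = C, p = C, u = V, t = C.

VVCCVC


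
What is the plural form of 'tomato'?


Apply rule: Add -es (consonant + o). 'tomato' becomes 'tomatoes'.

tomatoes


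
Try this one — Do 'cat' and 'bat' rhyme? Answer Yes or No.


Rime (stressed vowel + following sounds) of 'cat': -at = /æt/
Rime of 'bat': -at = /æt/
/æt/ and /æt/ are the same ending sound, so the words rhyme.

Yes


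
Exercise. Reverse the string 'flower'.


Reverse 'flower' character by character: 'rewolf'.

rewolf


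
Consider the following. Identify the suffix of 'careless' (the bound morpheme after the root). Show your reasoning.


The word 'careless' = 'care' (root) + '-less' (suffix). The suffix is '-less'.

less


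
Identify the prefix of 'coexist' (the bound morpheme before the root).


The word 'coexist' = 'co' (prefix) + 'exist' (root). The prefix is 'co'.

co


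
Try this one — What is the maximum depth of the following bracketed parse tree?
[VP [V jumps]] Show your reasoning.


Count bracket nesting levels:
'[' at pos 0: depth = 1
'[' at pos 4: depth = 2
Maximum depth reached: 2

2


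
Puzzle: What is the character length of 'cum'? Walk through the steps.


Spell out 'cum' and number each letter: c(1), u(2), m(3). Total: 3 letters.

3


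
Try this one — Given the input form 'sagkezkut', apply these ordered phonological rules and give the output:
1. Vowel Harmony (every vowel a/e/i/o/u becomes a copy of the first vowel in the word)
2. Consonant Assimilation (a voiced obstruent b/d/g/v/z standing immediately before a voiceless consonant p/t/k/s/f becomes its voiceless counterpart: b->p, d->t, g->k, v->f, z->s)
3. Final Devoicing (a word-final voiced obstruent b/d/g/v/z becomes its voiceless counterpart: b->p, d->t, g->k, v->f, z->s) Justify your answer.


Starting form: 'sagkezkut'
Rule 1: Vowel Harmony: all vowels become 'a' (matching first vowel). 'sagkezkut' -> 'sagkazkat'
Rule 2: Consonant Assimilation: voiced obstruent before voiceless consonant becomes voiceless ('gk' -> 'kk', 'zk' -> 'sk'). 'sagkazkat' -> 'sakkaskat'
Rule 3: Final Devoicing: final consonant 't' is not one of the voiced obstruents b/d/g/v/z. No change.
Final form: 'sakkaskat'

sakkaskat


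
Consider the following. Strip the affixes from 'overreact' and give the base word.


Remove prefix 'over' from 'overreact' to get root 'react'.

react


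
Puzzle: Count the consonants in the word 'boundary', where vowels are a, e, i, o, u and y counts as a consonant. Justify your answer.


Consonants in 'boundary': b, n, d, r, y = 5 consonants.

5


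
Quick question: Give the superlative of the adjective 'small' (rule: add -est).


Apply superlative formation (add -est): 'small' -> 'smallest'.

smallest


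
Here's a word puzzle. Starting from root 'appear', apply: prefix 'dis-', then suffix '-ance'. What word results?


Step 1: Add prefix 'dis-' to 'appear' = 'disappear'
Step 2: Add suffix '-ance' to 'disappear' = 'disappearance'

disappearance


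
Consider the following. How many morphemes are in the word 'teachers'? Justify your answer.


Decomposition: teach (root) + -er (suffix) + -s (plural) = 3 morpheme(s)

3 morphemes


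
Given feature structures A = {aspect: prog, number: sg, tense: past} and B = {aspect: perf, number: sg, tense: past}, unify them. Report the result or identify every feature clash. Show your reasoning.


Compare features:
aspect: A=prog vs B=perf -> CLASH
number: A=sg vs B=sg -> unified: sg
tense: A=past vs B=past -> unified: past
Clash detected on feature 'aspect' (prog vs perf); unification fails.

CLASH on 'aspect' (prog vs perf)


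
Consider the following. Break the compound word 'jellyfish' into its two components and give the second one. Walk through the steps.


Split 'jellyfish' into 'jelly' + 'fish'. The second part is 'fish'.

fish


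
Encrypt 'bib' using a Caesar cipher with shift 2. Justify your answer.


Shift each letter by 2: b -> d, i -> k, b -> d. Result: 'dkd'.

dkd


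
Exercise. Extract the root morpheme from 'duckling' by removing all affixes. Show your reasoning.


Remove suffix '-ling' from 'duckling' to get root 'duck'.

duck


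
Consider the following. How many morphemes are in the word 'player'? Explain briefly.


Decomposition: play (root) + -er (suffix) = 2 morpheme(s)

2 morphemes


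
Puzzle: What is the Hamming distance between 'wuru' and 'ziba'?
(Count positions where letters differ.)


Alignment:
Position 1: 'w' vs 'z' = DIFFER
Position 2: 'u' vs 'i' = DIFFER
Position 3: 'r' vs 'b' = DIFFER
Position 4: 'u' vs 'a' = DIFFER
Total differences: 4

4


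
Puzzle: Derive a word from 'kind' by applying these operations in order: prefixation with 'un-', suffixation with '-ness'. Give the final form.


Step 1: Add prefix 'un-' to 'kind' = 'unkind'
Step 2: Add suffix '-ness' to 'unkind' = 'unkindness'

unkindness


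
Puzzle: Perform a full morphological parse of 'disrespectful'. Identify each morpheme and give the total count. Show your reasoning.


Step 1: Identify prefix: 'dis' (meaning: not/apart)
Step 2: Identify root: 'respect'
Step 3: Identify suffix(es): 'ful'
Decomposition: dis- (prefix: not/apart) + respect (root) + -ful (suffix: full of)
Total morphemes: 3

3 morphemes (dis- (prefix: not/apart) + respect (root) + -ful (suffix: full of))


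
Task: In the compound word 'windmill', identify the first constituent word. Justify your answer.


Split 'windmill' into 'wind' + 'mill'. The first part is 'wind'.

wind


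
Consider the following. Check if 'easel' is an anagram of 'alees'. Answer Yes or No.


Sorted letters of 'easel': 'aeels'
Sorted letters of 'alees': 'aeels'
They match.

Yes


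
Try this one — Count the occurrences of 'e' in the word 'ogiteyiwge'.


Letter 'e' in 'ogiteyiwge': found at position(s) 5, 10 = 2 occurrence(s).

2


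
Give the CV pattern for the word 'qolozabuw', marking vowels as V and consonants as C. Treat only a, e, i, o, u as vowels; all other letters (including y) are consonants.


Letter mapping: q = C, o = V, l = C, o = V, z = C, a = V, b = C, u = V, w = C.

CVCVCVCVC


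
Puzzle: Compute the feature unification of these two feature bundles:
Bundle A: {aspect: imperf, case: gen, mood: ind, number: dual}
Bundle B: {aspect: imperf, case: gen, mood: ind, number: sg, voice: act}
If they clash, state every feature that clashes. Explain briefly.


Compare features:
aspect: A=imperf vs B=imperf -> unified: imperf
case: A=gen vs B=gen -> unified: gen
mood: A=ind vs B=ind -> unified: ind
number: A=dual vs B=sg -> CLASH
voice: A=_ vs B=act -> unified: act
Clash detected on feature 'number' (dual vs sg); unification fails.

CLASH on 'number' (dual vs sg)


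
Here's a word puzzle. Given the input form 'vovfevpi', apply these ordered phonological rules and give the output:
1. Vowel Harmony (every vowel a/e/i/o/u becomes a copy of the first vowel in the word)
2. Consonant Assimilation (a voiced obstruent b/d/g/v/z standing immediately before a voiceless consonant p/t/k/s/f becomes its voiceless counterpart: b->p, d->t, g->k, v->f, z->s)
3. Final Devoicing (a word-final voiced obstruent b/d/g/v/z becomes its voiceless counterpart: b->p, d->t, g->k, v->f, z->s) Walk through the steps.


Starting form: 'vovfevpi'
Rule 1: Vowel Harmony: all vowels become 'o' (matching first vowel). 'vovfevpi' -> 'vovfovpo'
Rule 2: Consonant Assimilation: voiced obstruent before voiceless consonant becomes voiceless ('vf' -> 'ff', 'vp' -> 'fp'). 'vovfovpo' -> 'voffofpo'
Rule 3: Final Devoicing: the word ends in the vowel 'o', not a consonant. No change.
Final form: 'voffofpo'

voffofpo


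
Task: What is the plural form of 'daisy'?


Apply rule: Change -y to -ies (consonant + y). 'daisy' becomes 'daisies'.

daisies


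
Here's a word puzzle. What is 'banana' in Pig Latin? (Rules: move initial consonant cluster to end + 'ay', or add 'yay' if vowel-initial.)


'banana': move consonant cluster 'b' to end and add 'ay': 'ananabay'.

ananabay


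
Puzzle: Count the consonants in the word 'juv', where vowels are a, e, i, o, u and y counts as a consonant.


Consonants in 'juv': j, v = 2 consonants.

2


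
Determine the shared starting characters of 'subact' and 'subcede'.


Compare from the start: 3 characters match: 'sub'. Mismatch at position 4: 'a' vs 'c'.

sub


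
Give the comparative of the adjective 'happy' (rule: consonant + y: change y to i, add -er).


Apply comparative formation (consonant + y: change y to i, add -er): 'happy' -> 'happier'.

happier


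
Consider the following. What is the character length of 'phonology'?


Spell out 'phonology' and number each letter: p(1), h(2), o(3), n(4), o(5), l(6), o(7), g(8), y(9). Total: 9 letters.

9


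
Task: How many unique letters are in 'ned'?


Unique letters in 'ned': {d, e, n} = 3 distinct letters.

3


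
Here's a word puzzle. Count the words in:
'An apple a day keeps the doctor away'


Split into words: An | apple | a | day | keeps | the | doctor | away = 8 words.

8


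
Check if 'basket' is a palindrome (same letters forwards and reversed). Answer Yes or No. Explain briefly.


Forward: 'basket'
Reversed: 'teksab'
They differ.

No


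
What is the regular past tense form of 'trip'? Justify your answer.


Apply rule: Double final consonant and add -ed. 'trip' becomes 'tripped'.

tripped


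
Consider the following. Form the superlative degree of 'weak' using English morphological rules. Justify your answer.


Apply superlative formation (add -est): 'weak' -> 'weakest'.

weakest


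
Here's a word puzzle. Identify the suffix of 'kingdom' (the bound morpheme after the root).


The word 'kingdom' = 'king' (root) + '-dom' (suffix). The suffix is '-dom'.

dom


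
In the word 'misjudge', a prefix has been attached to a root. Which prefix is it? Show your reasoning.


The word 'misjudge' = 'mis' (prefix) + 'judge' (root). The prefix is 'mis'.

mis


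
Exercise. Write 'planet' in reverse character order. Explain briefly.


Reverse 'planet' character by character: 'tenalp'.

tenalp


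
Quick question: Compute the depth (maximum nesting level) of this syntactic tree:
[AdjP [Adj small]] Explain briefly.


Count bracket nesting levels:
'[' at pos 0: depth = 1
'[' at pos 6: depth = 2
Maximum depth reached: 2

2


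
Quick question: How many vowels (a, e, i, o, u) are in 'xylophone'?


Vowels in 'xylophone': o, o, e = 3 vowels.

3


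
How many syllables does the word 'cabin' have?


Break 'cabin' into syllables: cab-in -> cab | in = 2 syllables

2 syllables


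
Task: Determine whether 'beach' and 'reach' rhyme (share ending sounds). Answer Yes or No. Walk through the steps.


Rime (stressed vowel + following sounds) of 'beach': -each = /iːtʃ/
Rime of 'reach': -each = /iːtʃ/
/iːtʃ/ and /iːtʃ/ are the same ending sound, so the words rhyme.

Yes


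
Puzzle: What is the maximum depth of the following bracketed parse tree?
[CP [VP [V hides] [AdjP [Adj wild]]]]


Count bracket nesting levels:
'[' at pos 0: depth = 1
'[' at pos 4: depth = 2
'[' at pos 8: depth = 3
'[' at pos 18: depth = 3
'[' at pos 24: depth = 4
Maximum depth reached: 4

4


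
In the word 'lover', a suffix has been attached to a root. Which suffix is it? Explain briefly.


The word 'lover' = 'love' (root) + '-er' (suffix). The suffix is '-er'.

er


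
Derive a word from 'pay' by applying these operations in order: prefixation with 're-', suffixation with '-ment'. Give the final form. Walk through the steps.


Step 1: Add prefix 're-' to 'pay' = 'repay'
Step 2: Add suffix '-ment' to 'repay' = 'repayment'

repayment


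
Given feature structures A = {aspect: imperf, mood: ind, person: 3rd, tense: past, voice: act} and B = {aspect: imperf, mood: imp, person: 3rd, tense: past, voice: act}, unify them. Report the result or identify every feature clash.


Compare features:
aspect: A=imperf vs B=imperf -> unified: imperf
mood: A=ind vs B=imp -> CLASH
person: A=3rd vs B=3rd -> unified: 3rd
tense: A=past vs B=past -> unified: past
voice: A=act vs B=act -> unified: act
Clash detected on feature 'mood' (ind vs imp); unification fails.

CLASH on 'mood' (ind vs imp)


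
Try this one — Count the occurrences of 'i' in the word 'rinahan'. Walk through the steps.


Letter 'i' in 'rinahan': found at position(s) 2 = 1 occurrence(s).

1


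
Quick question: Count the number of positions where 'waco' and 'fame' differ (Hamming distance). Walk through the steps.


Alignment:
Position 1: 'w' vs 'f' = DIFFER
Position 2: 'a' vs 'a' = match
Position 3: 'c' vs 'm' = DIFFER
Position 4: 'o' vs 'e' = DIFFER
Total differences: 3

3


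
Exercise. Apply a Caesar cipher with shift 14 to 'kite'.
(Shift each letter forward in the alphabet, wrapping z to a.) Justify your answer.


Shift each letter by 14: k -> y, i -> w, t -> h, e -> s. Result: 'ywhs'.

ywhs


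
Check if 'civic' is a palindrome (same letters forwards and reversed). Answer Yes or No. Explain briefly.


Forward: 'civic'
Reversed: 'civic'
They are identical.

Yes


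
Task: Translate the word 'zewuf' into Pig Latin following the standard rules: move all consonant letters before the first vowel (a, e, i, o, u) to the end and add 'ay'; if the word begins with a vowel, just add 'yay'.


'zewuf': move consonant cluster 'z' to end and add 'ay': 'ewufzay'.

ewufzay


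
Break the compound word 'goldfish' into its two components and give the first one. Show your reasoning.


Split 'goldfish' into 'gold' + 'fish'. The first part is 'gold'.

gold


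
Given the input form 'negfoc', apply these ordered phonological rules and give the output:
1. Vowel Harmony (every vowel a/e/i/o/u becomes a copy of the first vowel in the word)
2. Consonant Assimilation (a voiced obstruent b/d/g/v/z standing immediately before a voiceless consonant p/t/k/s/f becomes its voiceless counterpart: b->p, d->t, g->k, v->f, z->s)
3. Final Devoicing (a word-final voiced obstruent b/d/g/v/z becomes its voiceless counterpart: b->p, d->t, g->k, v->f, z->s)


Starting form: 'negfoc'
Rule 1: Vowel Harmony: all vowels become 'e' (matching first vowel). 'negfoc' -> 'negfec'
Rule 2: Consonant Assimilation: voiced obstruent before voiceless consonant becomes voiceless ('gf' -> 'kf'). 'negfec' -> 'nekfec'
Rule 3: Final Devoicing: final consonant 'c' is not one of the voiced obstruents b/d/g/v/z. No change.
Final form: 'nekfec'

nekfec


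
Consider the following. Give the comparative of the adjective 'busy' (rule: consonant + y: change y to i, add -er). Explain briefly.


Apply comparative formation (consonant + y: change y to i, add -er): 'busy' -> 'busier'.

busier


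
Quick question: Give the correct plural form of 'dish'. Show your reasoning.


Apply rule: Add -es (sibilant/fricative ending). 'dish' becomes 'dishes'.

dishes


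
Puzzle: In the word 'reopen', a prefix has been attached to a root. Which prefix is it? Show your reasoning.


The word 'reopen' = 're' (prefix) + 'open' (root). The prefix is 're'.

re


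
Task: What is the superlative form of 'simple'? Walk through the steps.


Apply superlative formation (ends in e: add -st): 'simple' -> 'simplest'.

simplest


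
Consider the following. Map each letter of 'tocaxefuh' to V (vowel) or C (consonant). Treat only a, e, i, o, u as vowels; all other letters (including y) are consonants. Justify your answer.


Letter mapping: t = C, o = V, c = C, a = V, x = C, e = V, f = C, u = V, h = C.

CVCVCVCVC


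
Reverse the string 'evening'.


Reverse 'evening' character by character: 'gnineve'.

gnineve


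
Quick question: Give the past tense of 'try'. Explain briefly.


Apply rule: Change -y to -ied. 'try' becomes 'tried'.

tried


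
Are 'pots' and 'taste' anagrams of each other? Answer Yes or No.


Sorted letters of 'pots': 'opst'
Sorted letters of 'taste': 'aestt'
They do not match.

No


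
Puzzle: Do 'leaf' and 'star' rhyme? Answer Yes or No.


Rime (stressed vowel + following sounds) of 'leaf': -eaf = /iːf/
Rime of 'star': -ar = /ɑːr/
/iːf/ and /ɑːr/ are different ending sounds, so the words do not rhyme.

No


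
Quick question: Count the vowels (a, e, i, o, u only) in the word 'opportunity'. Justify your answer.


Vowels in 'opportunity': o, o, u, i = 4 vowels.

4


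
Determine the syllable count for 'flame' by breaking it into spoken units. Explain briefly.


Break 'flame' into syllables: flame -> flame = 1 syllable

1 syllable


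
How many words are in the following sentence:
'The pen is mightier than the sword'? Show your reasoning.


Split into words: The | pen | is | mightier | than | the | sword = 7 words.

7


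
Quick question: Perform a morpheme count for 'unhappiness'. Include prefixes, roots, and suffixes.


Decomposition: un- (prefix) + happy (root) + -ness (suffix) = 3 morpheme(s)

3 morphemes


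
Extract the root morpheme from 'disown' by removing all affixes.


Remove prefix 'dis' from 'disown' to get root 'own'.

own


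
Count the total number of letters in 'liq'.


Spell out 'liq' and number each letter: l(1), i(2), q(3). Total: 3 letters.

3


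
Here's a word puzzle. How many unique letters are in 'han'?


Unique letters in 'han': {a, h, n} = 3 distinct letters.

3


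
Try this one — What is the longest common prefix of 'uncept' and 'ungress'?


Compare from the start: 2 characters match: 'un'. Mismatch at position 3: 'c' vs 'g'.

un


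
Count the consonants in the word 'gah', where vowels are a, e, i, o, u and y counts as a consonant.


Consonants in 'gah': g, h = 2 consonants.

2


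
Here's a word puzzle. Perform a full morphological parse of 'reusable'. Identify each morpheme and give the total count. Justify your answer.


Step 1: Identify prefix: 're' (meaning: again)
Step 2: Identify root: 'use'
Step 3: Identify suffix(es): 'able'
Decomposition: re- (prefix: again) + use (root) + -able (suffix: capable of)
Total morphemes: 3

3 morphemes (re- (prefix: again) + use (root) + -able (suffix: capable of))


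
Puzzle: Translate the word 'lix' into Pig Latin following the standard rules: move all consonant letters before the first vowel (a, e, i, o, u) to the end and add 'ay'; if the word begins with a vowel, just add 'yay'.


'lix': move consonant cluster 'l' to end and add 'ay': 'ixlay'.

ixlay


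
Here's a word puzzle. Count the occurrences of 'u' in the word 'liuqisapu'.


Letter 'u' in 'liuqisapu': found at position(s) 3, 9 = 2 occurrence(s).

2


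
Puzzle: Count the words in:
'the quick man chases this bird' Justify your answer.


Split into words: the | quick | man | chases | this | bird = 6 words.

6


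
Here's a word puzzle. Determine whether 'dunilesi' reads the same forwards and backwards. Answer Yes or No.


Forward: 'dunilesi'
Reversed: 'iselinud'
They differ.

No


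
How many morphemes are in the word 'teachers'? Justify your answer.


Decomposition: teach (root) + -er (suffix) + -s (plural) = 3 morpheme(s)

3 morphemes


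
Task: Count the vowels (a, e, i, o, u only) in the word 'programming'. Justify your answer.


Vowels in 'programming': o, a, i = 3 vowels.

3


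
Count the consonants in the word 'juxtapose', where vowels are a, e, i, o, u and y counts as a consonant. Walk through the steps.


Consonants in 'juxtapose': j, x, t, p, s = 5 consonants.

5


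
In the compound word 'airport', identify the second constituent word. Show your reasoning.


Split 'airport' into 'air' + 'port'. The second part is 'port'.

port


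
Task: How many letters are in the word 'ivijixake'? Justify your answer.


Spell out 'ivijixake' and number each letter: i(1), v(2), i(3), j(4), i(5), x(6), a(7), k(8), e(9). Total: 9 letters.

9


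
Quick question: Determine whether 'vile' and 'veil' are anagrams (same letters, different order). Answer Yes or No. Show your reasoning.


Sorted letters of 'vile': 'eilv'
Sorted letters of 'veil': 'eilv'
They match.

Yes


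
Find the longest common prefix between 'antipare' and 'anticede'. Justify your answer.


Compare from the start: 4 characters match: 'anti'. Mismatch at position 5: 'p' vs 'c'.

anti


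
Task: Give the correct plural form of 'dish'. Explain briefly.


Apply rule: Add -es (sibilant/fricative ending). 'dish' becomes 'dishes'.

dishes


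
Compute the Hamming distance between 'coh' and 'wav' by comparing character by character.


Alignment:
Position 1: 'c' vs 'w' = DIFFER
Position 2: 'o' vs 'a' = DIFFER
Position 3: 'h' vs 'v' = DIFFER
Total differences: 3

3


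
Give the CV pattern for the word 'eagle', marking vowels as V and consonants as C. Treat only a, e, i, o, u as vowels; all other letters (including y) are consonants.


Letter mapping: e = V, a = V, g = C, l = C, e = V.

VVCCV


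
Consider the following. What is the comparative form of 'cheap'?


Apply comparative formation (add -er): 'cheap' -> 'cheaper'.

cheaper


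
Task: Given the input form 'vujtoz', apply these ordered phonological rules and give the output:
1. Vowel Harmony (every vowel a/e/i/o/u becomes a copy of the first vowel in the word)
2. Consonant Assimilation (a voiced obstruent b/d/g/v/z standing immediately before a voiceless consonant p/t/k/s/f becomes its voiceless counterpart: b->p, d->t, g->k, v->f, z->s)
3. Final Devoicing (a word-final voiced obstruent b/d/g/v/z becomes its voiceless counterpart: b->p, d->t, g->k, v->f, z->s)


Starting form: 'vujtoz'
Rule 1: Vowel Harmony: all vowels become 'u' (matching first vowel). 'vujtoz' -> 'vujtuz'
Rule 2: Consonant Assimilation: no voiced obstruent (b/d/g/v/z) stands immediately before a voiceless consonant (p/t/k/s/f). No change.
Rule 3: Final Devoicing: word-final voiced obstruent 'z' becomes voiceless 's'. 'vujtuz' -> 'vujtus'
Final form: 'vujtus'

vujtus
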